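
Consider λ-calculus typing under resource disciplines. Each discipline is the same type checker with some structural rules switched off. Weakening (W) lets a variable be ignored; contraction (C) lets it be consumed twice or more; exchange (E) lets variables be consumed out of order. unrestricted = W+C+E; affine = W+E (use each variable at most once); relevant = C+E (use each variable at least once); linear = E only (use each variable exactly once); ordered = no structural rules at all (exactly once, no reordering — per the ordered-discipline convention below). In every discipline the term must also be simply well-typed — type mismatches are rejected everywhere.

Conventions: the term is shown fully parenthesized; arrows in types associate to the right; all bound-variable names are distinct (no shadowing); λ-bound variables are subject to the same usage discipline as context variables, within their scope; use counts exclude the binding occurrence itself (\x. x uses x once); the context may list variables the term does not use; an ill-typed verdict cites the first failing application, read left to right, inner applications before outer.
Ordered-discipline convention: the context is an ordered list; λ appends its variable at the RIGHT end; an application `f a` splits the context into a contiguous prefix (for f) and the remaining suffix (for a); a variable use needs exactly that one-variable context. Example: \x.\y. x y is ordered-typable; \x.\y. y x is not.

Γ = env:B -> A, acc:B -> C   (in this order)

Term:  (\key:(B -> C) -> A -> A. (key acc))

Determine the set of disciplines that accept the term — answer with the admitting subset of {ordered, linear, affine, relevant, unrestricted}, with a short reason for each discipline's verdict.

admitted in: affine, unrestricted
counts: env: 0; acc: 1; key [bound]: 1
use order (left to right): key, acc
typing: ✓ — ((B -> C) -> A -> A) -> A -> A
ordered: ✗ — env never used (weakening)
linear: ✗ — env never used (weakening)
affine: ✓ — at most one use each (env, acc, key)
relevant: ✗ — env never used (weakening)
unrestricted: ✓ — typability at ((B -> C) -> A -> A) -> A -> A is all that's needed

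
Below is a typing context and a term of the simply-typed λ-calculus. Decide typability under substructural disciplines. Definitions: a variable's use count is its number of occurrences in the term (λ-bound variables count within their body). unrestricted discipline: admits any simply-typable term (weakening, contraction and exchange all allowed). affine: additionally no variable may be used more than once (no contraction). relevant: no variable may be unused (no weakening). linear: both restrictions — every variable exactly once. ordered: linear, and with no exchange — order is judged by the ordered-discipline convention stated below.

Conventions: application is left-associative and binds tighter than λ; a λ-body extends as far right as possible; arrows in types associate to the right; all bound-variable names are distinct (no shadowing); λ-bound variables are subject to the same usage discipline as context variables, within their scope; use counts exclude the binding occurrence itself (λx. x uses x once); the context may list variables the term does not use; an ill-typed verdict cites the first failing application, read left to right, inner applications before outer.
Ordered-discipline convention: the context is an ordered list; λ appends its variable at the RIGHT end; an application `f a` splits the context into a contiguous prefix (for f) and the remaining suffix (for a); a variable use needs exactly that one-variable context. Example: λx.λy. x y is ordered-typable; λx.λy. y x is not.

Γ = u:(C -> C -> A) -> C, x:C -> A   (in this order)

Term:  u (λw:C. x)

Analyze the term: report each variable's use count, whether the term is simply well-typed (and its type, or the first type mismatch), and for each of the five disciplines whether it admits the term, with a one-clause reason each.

counts: u: 1; x: 1; w (λ-bound): 0
order of uses: u, x
typing: well-typed — term : C
ordered ✗ (w left unused)
linear ✗ (w left unused)
affine ✓ (at most one use each (u, x, w))
relevant ✗ (w left unused)
unrestricted ✓ (simply typable at C; W, C, E all held)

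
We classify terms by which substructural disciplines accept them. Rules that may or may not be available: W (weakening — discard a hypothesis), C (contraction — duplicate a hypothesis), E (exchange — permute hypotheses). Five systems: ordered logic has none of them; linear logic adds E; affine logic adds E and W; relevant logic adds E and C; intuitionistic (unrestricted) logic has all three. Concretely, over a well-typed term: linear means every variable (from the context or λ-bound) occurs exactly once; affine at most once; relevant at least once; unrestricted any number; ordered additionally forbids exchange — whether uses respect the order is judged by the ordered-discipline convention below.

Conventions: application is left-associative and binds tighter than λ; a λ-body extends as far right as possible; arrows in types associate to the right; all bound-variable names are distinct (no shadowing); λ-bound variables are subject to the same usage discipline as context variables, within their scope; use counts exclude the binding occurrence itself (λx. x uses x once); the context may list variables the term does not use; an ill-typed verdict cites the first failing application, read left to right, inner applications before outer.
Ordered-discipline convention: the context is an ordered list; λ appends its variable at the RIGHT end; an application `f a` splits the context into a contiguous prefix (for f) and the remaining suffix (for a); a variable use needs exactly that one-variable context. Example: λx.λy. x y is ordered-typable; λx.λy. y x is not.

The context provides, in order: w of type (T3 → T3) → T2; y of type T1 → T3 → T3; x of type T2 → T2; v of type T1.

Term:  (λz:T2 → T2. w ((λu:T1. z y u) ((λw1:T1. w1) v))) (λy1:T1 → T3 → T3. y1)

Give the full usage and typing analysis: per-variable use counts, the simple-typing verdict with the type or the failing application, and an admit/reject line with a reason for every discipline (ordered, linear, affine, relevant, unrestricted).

use counts: w: 1; y: 1; x: 0; v: 1; z (λ-bound): 1; u (λ-bound): 1; w1 (λ-bound): 1; y1 (λ-bound): 1
uses in reading order: w, z, y, u, w1, v, y1
typing: ill-typed: an application expects T2 but receives T1 → T3 → T3
ordered ✗ (not simply typable)
linear ✗ (fails simple typing)
affine ✗ (a type mismatch blocks all five)
relevant ✗ (the type mismatch rejects it)
unrestricted ✗ (not simply typable)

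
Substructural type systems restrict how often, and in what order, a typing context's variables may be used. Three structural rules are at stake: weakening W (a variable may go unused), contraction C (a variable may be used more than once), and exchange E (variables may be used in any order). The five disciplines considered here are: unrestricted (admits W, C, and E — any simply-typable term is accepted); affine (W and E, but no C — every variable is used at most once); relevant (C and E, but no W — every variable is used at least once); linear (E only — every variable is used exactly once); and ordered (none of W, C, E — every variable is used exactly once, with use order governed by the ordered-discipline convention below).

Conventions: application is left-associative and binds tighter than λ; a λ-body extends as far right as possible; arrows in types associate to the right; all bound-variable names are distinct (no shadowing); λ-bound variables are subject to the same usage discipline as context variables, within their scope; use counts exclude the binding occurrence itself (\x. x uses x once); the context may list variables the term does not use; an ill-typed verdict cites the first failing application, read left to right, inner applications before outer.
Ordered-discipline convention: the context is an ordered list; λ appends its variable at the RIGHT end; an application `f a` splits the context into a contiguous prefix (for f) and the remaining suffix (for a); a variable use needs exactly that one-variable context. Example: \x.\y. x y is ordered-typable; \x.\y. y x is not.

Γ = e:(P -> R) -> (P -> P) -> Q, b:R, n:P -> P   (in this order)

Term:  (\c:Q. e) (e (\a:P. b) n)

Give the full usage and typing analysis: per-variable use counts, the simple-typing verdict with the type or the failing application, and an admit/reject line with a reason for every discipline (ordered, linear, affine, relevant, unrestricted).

variable uses: e ×2, b ×1, n ×1, c (bound) ×0, a (bound) ×0
left-to-right use order: e, e, b, n
typing: well-typed — term : (P -> R) -> (P -> P) -> Q
ordered: ✗, e ×2 used more than once (contraction); c, a never used (weakening)
linear: ✗, e ×2 used more than once (contraction); c, a never used (weakening)
affine: ✗, e ×2 used more than once (contraction)
relevant: ✗, c, a never used (weakening)
unrestricted: ✓, simply typable at (P -> R) -> (P -> P) -> Q; W, C, E all held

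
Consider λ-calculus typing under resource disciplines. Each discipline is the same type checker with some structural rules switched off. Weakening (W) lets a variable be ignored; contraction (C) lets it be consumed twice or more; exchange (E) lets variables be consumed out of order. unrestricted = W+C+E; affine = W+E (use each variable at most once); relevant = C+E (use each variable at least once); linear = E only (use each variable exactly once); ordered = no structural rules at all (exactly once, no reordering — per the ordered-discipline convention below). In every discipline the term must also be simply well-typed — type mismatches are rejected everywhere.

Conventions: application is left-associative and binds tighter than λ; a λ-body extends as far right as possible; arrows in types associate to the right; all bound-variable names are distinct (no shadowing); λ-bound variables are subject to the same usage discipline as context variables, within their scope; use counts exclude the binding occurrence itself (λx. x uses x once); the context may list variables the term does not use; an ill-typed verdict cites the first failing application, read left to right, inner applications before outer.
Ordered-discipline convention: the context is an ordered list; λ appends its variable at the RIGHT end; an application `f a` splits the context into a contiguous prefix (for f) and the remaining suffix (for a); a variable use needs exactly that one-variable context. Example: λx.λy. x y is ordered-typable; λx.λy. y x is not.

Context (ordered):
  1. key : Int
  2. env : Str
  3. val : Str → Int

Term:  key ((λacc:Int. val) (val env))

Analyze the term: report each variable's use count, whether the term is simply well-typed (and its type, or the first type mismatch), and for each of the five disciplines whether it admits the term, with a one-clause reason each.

usage: key: 1×; env: 1×; val: 2×; acc (bound): 0×
order of uses: key, val, val, env
typing: ill-typed: can't apply a value of type Int
ordered: ✗ — not simply typable
linear: ✗ — fails simple typing
affine: ✗ — a type mismatch blocks all five
relevant: ✗ — the type mismatch rejects it
unrestricted: ✗ — not simply typable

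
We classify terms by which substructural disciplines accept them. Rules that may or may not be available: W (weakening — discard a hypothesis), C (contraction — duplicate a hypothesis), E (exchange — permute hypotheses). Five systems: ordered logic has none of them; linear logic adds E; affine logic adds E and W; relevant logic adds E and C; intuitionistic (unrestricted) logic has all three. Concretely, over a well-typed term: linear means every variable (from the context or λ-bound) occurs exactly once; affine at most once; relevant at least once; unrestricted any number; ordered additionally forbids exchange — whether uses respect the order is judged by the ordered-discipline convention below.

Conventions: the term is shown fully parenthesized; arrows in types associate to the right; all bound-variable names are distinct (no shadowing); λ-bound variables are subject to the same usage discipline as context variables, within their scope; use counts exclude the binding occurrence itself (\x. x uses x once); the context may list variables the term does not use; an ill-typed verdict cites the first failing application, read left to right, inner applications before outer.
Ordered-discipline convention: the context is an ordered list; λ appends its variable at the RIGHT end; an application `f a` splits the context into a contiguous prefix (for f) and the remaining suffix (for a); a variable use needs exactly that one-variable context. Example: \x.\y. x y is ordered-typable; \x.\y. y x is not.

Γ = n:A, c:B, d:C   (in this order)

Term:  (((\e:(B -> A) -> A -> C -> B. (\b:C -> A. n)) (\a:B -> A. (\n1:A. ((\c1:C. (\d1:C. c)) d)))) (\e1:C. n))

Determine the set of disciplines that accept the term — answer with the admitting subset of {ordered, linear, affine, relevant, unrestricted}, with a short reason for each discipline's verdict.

accepted by: unrestricted
usage: n: 2, c: 1, d: 1, e (bound): 0, b (bound): 0, a (bound): 0, n1 (bound): 0, c1 (bound): 0, d1 (bound): 0, e1 (bound): 0
order of uses: n, c, d, n
typing: well-typed — term : A
ordered: ✗ — repeated use of n ×2; needs weakening: e, b, a, n1, c1, d1, e1 unused
linear: ✗ — repeated use of n ×2; needs weakening: e, b, a, n1, c1, d1, e1 unused
affine: ✗ — repeated use of n ×2
relevant: ✗ — needs weakening: e, b, a, n1, c1, d1, e1 unused
unrestricted: ✓ — typability at A is all that's needed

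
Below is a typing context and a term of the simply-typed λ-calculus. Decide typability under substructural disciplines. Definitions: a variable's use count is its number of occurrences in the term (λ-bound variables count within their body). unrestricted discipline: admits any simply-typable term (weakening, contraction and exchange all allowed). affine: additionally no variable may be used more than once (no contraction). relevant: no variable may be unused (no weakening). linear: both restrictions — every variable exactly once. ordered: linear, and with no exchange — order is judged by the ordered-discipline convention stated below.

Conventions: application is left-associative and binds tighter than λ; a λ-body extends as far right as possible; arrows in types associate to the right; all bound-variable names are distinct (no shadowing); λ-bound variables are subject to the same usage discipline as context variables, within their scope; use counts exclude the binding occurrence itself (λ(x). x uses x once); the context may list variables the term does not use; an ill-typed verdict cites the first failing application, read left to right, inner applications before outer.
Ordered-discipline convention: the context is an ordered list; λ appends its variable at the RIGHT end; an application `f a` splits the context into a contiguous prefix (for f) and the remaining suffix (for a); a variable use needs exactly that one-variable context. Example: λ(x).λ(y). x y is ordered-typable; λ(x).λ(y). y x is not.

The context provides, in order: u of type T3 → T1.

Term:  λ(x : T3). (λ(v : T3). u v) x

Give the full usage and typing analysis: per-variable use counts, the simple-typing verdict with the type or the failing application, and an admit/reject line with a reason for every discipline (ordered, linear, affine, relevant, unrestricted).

usage: u: 1, x (λ-bound): 1, v (λ-bound): 1
uses in reading order: u, v, x
typing: the term checks, with type T3 → T1
ordered ✓ (u, x, v once each; derivable with no W/C/E)
linear ✓ (single use per variable (u, x, v))
affine ✓ (no duplicate uses among u, x, v)
relevant ✓ (every one of u, x, v appears)
unrestricted ✓ (typability at T3 → T1 is all that's needed)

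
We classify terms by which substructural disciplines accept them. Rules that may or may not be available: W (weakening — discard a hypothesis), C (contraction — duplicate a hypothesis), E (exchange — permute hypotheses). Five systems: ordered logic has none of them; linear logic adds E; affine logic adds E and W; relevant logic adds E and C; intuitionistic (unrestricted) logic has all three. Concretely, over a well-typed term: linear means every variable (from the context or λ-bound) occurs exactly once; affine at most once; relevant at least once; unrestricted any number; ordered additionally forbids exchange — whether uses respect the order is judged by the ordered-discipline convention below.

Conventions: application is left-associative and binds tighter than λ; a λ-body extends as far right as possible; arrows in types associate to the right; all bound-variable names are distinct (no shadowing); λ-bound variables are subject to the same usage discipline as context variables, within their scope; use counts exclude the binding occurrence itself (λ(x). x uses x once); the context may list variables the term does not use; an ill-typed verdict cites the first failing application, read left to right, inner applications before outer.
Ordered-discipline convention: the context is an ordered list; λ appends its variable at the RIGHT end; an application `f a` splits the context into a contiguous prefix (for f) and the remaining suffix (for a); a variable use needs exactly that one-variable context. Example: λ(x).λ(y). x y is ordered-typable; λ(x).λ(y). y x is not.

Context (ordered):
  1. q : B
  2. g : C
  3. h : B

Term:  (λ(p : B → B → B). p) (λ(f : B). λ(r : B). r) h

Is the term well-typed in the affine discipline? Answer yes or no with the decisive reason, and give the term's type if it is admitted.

yes — no duplicate uses among q, g, h, p, f, r; term : B → B
variable uses: q=0, g=0, h=1, p (bound)=1, f (bound)=0, r (bound)=1
use order (left to right): p, r, h
typing: well-typed — term : B → B
summary: ordered ✗, linear ✗, affine ✓, relevant ✗, unrestricted ✓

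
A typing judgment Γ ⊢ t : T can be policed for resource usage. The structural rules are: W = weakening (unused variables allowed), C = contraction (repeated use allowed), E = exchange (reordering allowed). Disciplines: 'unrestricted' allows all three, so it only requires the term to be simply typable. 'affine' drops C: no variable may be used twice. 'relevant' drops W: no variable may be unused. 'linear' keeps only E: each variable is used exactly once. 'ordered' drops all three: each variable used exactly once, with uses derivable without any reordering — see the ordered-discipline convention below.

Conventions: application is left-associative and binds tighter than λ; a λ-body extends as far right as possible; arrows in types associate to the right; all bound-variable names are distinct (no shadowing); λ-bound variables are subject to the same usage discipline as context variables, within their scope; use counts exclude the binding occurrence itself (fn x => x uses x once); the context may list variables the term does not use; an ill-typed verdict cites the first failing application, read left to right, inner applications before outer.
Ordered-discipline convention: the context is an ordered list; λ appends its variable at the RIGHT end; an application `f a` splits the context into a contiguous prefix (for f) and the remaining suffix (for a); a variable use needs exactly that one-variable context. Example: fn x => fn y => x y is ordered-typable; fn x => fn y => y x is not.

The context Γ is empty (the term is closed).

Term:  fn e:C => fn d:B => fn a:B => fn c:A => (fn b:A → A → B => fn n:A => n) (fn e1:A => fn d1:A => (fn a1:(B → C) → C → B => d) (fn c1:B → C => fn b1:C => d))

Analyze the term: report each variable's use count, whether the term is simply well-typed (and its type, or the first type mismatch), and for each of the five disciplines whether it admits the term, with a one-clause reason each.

variable uses: e (λ-bound): 0; d (λ-bound): 2; a (λ-bound): 0; c (λ-bound): 0; b (λ-bound): 0; n (λ-bound): 1; e1 (λ-bound): 0; d1 (λ-bound): 0; a1 (λ-bound): 0; c1 (λ-bound): 0; b1 (λ-bound): 0
use order (left to right): n, d, d
typing: the term checks, with type C → B → B → A → A → A
ordered ✗ (uses contraction: d ×2; unused: e, a, c, b, e1, d1, a1, c1, b1 — weakening required)
linear ✗ (uses contraction: d ×2; unused: e, a, c, b, e1, d1, a1, c1, b1 — weakening required)
affine ✗ (uses contraction: d ×2)
relevant ✗ (unused: e, a, c, b, e1, d1, a1, c1, b1 — weakening required)
unrestricted ✓ (typability at C → B → B → A → A → A is all that's needed)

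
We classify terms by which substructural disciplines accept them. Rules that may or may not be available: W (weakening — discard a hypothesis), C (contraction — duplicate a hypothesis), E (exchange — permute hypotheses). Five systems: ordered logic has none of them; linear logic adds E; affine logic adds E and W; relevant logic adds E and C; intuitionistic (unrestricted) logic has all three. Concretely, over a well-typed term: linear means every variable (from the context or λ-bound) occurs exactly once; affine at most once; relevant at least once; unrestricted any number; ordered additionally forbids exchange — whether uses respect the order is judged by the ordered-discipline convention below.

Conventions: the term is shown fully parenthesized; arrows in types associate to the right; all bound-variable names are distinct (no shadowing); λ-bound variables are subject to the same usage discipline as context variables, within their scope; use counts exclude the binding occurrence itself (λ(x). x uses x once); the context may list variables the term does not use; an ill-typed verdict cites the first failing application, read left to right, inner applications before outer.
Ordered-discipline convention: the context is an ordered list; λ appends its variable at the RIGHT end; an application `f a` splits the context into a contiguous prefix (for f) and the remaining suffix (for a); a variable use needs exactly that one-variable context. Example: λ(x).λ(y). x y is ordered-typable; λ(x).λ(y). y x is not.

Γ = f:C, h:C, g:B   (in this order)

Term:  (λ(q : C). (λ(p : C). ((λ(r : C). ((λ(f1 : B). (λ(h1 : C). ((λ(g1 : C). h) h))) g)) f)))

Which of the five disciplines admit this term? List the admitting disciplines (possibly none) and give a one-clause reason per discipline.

admitted in: unrestricted
usage: f: 1, h: 2, g: 1, q (bound): 0, p (bound): 0, r (bound): 0, f1 (bound): 0, h1 (bound): 0, g1 (bound): 0
order of uses: h, h, g, f
typing: the term checks, with type C → C → C → C
ordered ✗ (h ×2 used more than once (contraction); q, p, r, f1, h1, g1 left unused)
linear ✗ (h ×2 used more than once (contraction); q, p, r, f1, h1, g1 left unused)
affine ✗ (h ×2 used more than once (contraction))
relevant ✗ (q, p, r, f1, h1, g1 left unused)
unrestricted ✓ (simply typable at C → C → C → C; W, C, E all held)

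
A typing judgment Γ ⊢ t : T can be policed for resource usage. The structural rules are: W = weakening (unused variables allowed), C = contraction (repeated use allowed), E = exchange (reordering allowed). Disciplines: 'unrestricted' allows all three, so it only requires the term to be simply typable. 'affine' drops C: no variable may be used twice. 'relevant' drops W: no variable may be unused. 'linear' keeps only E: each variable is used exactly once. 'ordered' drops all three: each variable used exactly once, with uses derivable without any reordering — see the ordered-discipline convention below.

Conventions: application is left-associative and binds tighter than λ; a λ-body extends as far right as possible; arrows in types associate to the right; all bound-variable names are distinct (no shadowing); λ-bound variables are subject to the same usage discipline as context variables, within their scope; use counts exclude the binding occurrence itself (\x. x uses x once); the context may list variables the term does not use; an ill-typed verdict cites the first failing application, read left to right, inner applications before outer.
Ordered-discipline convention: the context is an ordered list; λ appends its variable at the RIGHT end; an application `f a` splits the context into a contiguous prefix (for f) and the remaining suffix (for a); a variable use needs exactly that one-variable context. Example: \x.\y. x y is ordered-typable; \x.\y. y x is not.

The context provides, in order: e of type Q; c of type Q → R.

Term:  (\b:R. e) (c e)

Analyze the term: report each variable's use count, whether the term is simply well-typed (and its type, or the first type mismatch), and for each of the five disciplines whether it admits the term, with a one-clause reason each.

use counts: e: 2×; c: 1×; b [bound]: 0×
order of uses: e, c, e
typing: the term checks, with type Q
ordered: ✗ — repeated use of e ×2; unused: b — weakening required
linear: ✗ — repeated use of e ×2; unused: b — weakening required
affine: ✗ — repeated use of e ×2
relevant: ✗ — unused: b — weakening required
unrestricted: ✓ — typability at Q is all that's needed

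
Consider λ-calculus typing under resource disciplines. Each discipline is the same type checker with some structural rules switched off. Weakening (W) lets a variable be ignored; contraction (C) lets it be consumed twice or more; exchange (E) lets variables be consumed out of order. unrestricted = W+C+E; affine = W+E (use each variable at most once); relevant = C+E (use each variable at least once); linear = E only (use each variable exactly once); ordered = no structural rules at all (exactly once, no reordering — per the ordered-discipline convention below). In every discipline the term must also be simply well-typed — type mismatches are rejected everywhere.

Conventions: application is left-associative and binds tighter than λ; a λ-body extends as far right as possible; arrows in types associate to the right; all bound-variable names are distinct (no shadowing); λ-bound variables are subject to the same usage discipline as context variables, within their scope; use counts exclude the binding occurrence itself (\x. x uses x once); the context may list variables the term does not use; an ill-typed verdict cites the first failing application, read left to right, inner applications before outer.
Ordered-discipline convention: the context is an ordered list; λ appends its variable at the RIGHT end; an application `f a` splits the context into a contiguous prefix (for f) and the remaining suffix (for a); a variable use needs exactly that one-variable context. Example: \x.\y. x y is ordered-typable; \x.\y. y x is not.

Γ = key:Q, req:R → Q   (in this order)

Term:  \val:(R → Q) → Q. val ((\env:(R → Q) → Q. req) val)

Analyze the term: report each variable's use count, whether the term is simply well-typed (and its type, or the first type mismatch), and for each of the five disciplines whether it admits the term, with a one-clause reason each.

usage: key: 0; req: 1; val [bound]: 2; env [bound]: 0
uses in reading order: val, req, val
typing: well-typed at ((R → Q) → Q) → Q
ordered: ✗ — needs contraction — val ×2; key, env never used (weakening)
linear: ✗ — needs contraction — val ×2; key, env never used (weakening)
affine: ✗ — needs contraction — val ×2
relevant: ✗ — key, env never used (weakening)
unrestricted: ✓ — typability at ((R → Q) → Q) → Q is all that's needed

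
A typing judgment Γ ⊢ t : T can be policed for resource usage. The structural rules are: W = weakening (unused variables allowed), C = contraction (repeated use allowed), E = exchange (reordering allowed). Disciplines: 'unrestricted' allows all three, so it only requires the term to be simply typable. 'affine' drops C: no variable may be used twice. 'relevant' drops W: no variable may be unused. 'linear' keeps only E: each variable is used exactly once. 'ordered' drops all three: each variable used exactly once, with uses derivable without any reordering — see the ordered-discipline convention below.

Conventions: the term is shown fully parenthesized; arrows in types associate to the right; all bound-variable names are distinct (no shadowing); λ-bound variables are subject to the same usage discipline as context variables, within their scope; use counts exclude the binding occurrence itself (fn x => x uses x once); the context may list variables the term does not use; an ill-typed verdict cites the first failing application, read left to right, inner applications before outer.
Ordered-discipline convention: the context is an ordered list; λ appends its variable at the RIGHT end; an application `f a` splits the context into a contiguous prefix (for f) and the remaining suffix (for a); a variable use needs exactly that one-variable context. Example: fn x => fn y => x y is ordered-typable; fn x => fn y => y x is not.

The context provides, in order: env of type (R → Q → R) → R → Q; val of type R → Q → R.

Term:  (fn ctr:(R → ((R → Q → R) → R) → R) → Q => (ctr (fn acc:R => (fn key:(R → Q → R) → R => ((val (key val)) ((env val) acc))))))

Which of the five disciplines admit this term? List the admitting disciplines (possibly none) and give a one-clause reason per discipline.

admitted by: relevant, unrestricted
use counts: env=1; val=3; ctr (bound)=1; acc (bound)=1; key (bound)=1
uses in reading order: ctr, val, key, val, env, val, acc
typing: the term checks, with type ((R → ((R → Q → R) → R) → R) → Q) → Q
ordered ✗ (needs contraction — val ×3)
linear ✗ (needs contraction — val ×3)
affine ✗ (needs contraction — val ×3)
relevant ✓ (every one of env, val, ctr, acc, key appears)
unrestricted ✓ (simply typable at ((R → ((R → Q → R) → R) → R) → Q) → Q; W, C, E all held)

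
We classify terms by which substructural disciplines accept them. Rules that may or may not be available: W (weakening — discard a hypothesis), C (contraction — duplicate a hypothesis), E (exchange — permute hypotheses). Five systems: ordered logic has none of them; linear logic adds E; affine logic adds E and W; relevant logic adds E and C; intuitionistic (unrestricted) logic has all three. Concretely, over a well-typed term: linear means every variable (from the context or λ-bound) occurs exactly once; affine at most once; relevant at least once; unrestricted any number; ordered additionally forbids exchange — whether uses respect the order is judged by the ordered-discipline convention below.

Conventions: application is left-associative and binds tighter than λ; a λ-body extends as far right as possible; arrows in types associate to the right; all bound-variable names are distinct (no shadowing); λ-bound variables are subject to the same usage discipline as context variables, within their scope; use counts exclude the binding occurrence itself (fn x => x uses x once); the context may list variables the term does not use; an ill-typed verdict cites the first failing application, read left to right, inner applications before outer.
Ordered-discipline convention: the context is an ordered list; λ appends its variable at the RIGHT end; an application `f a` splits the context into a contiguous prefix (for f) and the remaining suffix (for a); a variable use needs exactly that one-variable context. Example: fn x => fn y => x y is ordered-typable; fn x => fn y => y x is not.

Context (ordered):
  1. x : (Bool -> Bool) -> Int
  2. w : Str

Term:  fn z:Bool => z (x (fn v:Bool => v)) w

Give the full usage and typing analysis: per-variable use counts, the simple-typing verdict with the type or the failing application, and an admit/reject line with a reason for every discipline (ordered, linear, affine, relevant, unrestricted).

use counts: x: 1×; w: 1×; z [bound]: 1×; v [bound]: 1×
uses in reading order: z, x, v, w
typing: ill-typed: can't apply a value of type Bool
ordered: ✗ — the type mismatch rejects it
linear: ✗ — not simply typable
affine: ✗ — fails simple typing
relevant: ✗ — a type mismatch blocks all five
unrestricted: ✗ — the type mismatch rejects it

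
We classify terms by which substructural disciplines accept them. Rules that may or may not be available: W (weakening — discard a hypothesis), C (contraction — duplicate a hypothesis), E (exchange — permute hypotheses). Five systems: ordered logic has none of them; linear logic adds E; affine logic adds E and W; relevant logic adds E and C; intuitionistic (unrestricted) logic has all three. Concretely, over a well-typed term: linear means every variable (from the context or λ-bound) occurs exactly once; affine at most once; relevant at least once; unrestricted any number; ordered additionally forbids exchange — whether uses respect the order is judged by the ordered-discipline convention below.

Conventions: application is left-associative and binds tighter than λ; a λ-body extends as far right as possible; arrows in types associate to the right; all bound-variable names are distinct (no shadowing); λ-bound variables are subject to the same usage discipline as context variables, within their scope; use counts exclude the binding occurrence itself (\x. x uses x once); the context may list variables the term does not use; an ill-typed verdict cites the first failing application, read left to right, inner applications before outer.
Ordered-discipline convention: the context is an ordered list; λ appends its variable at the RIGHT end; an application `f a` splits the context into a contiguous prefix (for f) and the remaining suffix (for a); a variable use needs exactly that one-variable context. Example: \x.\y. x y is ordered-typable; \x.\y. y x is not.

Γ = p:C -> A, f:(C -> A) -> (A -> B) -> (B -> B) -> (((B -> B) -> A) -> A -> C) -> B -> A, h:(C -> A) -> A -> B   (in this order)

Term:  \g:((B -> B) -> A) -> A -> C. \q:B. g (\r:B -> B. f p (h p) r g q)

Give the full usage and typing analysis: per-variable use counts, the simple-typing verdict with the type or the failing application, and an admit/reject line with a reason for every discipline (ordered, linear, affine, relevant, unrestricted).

variable uses: p ×2, f ×1, h ×1, g (bound) ×2, q (bound) ×1, r (bound) ×1
uses in reading order: g, f, p, h, p, r, g, q
typing: ✓ — (((B -> B) -> A) -> A -> C) -> B -> A -> C
ordered: ✗ — p ×2, g ×2 used more than once (contraction)
linear: ✗ — p ×2, g ×2 used more than once (contraction)
affine: ✗ — p ×2, g ×2 used more than once (contraction)
relevant: ✓ — at least one use each (p, f, h, g, q, r)
unrestricted: ✓ — well-typed at (((B -> B) -> A) -> A -> C) -> B -> A -> C; no restrictions here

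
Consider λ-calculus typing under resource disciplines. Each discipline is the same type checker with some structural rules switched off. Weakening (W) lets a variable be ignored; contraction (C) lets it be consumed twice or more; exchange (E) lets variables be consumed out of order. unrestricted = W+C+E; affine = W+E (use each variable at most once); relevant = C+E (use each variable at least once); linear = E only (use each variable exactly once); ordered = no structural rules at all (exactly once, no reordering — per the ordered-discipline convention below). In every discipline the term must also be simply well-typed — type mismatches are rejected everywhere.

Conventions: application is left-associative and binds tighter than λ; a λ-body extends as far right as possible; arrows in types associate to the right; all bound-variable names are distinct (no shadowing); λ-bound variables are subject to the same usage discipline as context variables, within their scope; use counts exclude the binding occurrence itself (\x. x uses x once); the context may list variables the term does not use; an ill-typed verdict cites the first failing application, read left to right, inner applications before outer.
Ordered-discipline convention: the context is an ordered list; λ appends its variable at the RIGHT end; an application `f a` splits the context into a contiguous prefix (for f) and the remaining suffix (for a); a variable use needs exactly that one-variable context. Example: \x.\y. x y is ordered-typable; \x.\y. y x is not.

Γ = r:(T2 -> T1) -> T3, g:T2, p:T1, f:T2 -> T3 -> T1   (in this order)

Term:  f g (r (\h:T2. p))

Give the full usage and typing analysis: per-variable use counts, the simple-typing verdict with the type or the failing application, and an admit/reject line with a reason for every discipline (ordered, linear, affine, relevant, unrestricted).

variable uses: r ×1, g ×1, p ×1, f ×1, h [bound] ×0
use order (left to right): f, g, r, p
typing: ✓ — T1
ordered: ✗, h left unused
linear: ✗, h left unused
affine: ✓, r, g, p, f, h: no repeats, contraction unneeded
relevant: ✗, h left unused
unrestricted: ✓, simply typable at T1; W, C, E all held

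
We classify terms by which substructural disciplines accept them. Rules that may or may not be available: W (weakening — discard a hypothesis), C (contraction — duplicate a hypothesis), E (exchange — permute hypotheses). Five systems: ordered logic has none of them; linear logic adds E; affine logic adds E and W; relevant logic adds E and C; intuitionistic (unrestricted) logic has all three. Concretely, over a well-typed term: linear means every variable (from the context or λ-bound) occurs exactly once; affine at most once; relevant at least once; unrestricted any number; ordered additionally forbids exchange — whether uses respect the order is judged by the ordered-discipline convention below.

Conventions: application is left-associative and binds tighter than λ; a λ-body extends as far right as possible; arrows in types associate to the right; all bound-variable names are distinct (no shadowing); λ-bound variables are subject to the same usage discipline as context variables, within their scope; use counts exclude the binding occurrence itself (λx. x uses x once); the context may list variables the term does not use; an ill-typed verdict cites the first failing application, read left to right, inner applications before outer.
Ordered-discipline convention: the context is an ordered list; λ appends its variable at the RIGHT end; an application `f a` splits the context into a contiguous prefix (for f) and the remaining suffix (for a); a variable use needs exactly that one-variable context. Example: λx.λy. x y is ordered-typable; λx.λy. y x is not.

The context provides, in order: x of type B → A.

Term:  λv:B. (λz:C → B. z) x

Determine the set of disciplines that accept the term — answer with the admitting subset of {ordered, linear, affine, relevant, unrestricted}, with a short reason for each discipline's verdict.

admitting disciplines: none
use counts: x: 1; v [bound]: 0; z [bound]: 1
use order (left to right): z, x
typing: ill-typed: argument of type B → A where C → B is required
ordered: ✗ — fails simple typing
linear: ✗ — a type mismatch blocks all five
affine: ✗ — the type mismatch rejects it
relevant: ✗ — not simply typable
unrestricted: ✗ — fails simple typing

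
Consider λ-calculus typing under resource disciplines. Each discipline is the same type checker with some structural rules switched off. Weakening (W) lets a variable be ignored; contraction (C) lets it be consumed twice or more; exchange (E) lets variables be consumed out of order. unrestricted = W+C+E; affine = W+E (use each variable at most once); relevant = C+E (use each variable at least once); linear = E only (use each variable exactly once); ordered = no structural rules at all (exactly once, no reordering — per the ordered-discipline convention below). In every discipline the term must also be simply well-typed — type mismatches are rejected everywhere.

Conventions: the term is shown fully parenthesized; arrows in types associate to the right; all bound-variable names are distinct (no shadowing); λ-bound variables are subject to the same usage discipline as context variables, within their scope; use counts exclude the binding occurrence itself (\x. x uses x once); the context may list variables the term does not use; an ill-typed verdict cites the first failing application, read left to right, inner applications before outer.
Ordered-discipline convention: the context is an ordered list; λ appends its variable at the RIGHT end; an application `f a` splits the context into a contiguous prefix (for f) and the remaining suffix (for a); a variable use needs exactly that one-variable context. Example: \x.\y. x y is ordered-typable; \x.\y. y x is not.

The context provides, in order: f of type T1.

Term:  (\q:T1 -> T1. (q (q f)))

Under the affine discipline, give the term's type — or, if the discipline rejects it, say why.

not well-typed under affine — uses contraction: q ×2
use counts: f=1, q [bound]=2
use order (left to right): q, q, f
typing: ✓ — (T1 -> T1) -> T1
all disciplines: ordered ✗ | linear ✗ | affine ✗ | relevant ✓ | unrestricted ✓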